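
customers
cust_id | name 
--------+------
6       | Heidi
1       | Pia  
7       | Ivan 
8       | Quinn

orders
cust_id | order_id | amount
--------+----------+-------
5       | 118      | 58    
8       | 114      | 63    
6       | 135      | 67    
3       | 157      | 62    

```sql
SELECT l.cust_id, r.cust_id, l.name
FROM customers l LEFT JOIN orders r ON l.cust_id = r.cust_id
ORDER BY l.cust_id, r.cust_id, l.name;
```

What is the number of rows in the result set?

4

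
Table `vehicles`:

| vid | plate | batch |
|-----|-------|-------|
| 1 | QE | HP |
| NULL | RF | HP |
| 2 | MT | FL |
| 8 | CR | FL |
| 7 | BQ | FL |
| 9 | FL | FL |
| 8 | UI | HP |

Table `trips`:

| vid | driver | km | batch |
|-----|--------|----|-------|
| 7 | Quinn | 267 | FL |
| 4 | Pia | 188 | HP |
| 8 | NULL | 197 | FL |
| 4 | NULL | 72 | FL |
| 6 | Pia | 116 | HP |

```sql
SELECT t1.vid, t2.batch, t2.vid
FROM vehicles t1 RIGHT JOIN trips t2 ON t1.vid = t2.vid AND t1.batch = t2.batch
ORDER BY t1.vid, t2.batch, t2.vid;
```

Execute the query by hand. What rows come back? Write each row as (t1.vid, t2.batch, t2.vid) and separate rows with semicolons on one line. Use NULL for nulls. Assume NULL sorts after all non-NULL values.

(7, FL, 7); (8, FL, 8); (NULL, FL, 4); (NULL, HP, 4); (NULL, HP, 6)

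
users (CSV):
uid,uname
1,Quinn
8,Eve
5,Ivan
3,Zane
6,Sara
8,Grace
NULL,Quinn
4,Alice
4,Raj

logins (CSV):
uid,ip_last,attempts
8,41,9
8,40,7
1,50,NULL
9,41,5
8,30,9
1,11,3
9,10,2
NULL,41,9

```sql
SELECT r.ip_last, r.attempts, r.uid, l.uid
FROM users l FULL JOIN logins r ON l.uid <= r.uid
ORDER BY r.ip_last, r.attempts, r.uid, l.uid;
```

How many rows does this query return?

44

FULL OUTER JOIN keeps every row from both sides; unmatched rows get NULL for the other side's columns.
Matching on l.uid <= r.uid. A NULL in a compared column never satisfies the condition.
- uid=1: 7 matching r row(s), so 7 row(s) emitted.
- uid=8: 5 matching r row(s), so 5 row(s) emitted.
- uid=5: 5 matching r row(s), so 5 row(s) emitted.
- uid=3: 5 matching r row(s), so 5 row(s) emitted.
- uid=6: 5 matching r row(s), so 5 row(s) emitted.
- uid=8: 5 matching r row(s), so 5 row(s) emitted.
- uid=NULL: no r row matches, row kept with r columns NULL.
- uid=4: 5 matching r row(s), so 5 row(s) emitted.
- uid=4: 5 matching r row(s), so 5 row(s) emitted.
- plus 1 unmatched r row(s), each kept with NULL l columns.
Total: 42 matched + 2 padded = 44 rows.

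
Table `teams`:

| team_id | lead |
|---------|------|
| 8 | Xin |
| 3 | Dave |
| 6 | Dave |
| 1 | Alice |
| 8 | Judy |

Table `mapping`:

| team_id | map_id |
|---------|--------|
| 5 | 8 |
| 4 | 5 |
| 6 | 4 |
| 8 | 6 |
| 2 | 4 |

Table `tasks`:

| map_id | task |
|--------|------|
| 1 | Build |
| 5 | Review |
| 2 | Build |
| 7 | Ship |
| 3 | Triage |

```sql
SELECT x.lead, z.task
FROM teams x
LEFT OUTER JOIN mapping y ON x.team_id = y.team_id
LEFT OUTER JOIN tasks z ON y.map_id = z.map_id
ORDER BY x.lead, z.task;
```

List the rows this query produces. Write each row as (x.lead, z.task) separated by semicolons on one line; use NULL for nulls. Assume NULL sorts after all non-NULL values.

(Alice, NULL); (Dave, NULL); (Dave, NULL); (Judy, NULL); (Xin, NULL)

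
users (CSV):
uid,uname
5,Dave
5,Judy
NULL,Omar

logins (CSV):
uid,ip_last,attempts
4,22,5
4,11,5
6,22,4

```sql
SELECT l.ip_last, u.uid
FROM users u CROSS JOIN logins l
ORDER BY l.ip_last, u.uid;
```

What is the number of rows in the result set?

9

CROSS JOIN pairs every row of `users` with every row of `logins`: 3 × 3 = 9 rows.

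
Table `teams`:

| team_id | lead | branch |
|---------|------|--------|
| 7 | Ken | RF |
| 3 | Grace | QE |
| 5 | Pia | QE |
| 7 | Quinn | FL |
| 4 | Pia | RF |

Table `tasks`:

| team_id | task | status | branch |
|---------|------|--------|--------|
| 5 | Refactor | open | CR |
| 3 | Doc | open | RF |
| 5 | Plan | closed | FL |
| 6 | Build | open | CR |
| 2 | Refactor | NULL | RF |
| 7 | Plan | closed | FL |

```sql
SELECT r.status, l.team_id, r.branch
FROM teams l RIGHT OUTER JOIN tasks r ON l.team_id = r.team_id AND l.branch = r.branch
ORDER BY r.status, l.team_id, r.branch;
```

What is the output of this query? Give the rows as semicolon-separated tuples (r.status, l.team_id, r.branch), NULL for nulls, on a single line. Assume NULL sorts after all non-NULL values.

(closed, 7, FL); (closed, NULL, FL); (open, NULL, CR); (open, NULL, CR); (open, NULL, RF); (NULL, NULL, RF)

RIGHT JOIN keeps every row from `tasks`; unmatched rows get NULL for `teams`'s columns.
Matching on l.team_id = r.team_id AND l.branch = r.branch.
- team_id=7, branch=RF: no matching r row.
- team_id=3, branch=QE: no matching r row.
- team_id=5, branch=QE: no matching r row.
- team_id=7, branch=FL: 1 matching r row(s), so 1 row(s) emitted.
- team_id=4, branch=RF: no matching r row.
- 5 row(s) from r found no l partner → padded with NULL.
After projecting and ordering:
r.status | l.team_id | r.branch
closed | 7 | FL
closed | NULL | FL
open | NULL | CR
open | NULL | CR
open | NULL | RF
NULL | NULL | RF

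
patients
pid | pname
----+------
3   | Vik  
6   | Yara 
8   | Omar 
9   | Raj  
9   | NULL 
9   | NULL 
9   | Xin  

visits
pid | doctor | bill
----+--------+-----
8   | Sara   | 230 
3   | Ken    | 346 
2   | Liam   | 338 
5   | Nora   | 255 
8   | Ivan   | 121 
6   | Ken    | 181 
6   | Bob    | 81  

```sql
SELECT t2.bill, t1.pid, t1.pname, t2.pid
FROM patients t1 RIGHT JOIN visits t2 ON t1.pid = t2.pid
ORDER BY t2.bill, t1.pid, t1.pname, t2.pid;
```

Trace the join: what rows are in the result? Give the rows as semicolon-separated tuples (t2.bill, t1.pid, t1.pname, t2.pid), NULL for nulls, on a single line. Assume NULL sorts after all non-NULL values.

(81, 6, Yara, 6); (121, 8, Omar, 8); (181, 6, Yara, 6); (230, 8, Omar, 8); (255, NULL, NULL, 5); (338, NULL, NULL, 2); (346, 3, Vik, 3)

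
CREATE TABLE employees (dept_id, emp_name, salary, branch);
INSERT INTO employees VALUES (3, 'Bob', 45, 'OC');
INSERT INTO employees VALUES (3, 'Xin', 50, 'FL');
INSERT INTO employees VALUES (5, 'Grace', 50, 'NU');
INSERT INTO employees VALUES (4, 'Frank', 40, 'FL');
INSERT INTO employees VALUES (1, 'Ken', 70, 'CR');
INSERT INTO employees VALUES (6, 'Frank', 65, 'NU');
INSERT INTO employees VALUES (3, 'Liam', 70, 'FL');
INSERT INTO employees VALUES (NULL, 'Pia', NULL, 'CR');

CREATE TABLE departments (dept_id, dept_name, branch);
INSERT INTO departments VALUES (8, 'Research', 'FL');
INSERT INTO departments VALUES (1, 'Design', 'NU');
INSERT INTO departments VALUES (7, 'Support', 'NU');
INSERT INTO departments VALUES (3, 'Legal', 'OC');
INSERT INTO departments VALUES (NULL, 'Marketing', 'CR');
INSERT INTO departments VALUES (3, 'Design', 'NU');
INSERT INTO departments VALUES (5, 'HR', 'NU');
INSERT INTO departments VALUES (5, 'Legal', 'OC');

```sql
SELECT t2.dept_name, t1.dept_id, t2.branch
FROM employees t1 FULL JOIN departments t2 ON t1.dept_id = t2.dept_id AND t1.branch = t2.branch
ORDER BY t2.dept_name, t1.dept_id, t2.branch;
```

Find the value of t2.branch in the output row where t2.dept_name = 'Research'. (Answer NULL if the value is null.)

FL

FULL OUTER JOIN keeps every row from both sides; unmatched rows get NULL for the other side's columns.
Matching on t1.dept_id = t2.dept_id AND t1.branch = t2.branch. A NULL in a compared column never satisfies the condition.
- t1 row (dept_id=3, branch=OC): matches 1 t2 row(s) → 1 output row(s).
- t1 row (dept_id=3, branch=FL): no match → kept, t2 columns NULL.
- t1 row (dept_id=5, branch=NU): matches 1 t2 row(s) → 1 output row(s).
- t1 row (dept_id=4, branch=FL): no match → kept, t2 columns NULL.
- t1 row (dept_id=1, branch=CR): no match → kept, t2 columns NULL.
- t1 row (dept_id=6, branch=NU): no match → kept, t2 columns NULL.
- t1 row (dept_id=3, branch=FL): no match → kept, t2 columns NULL.
- t1 row (dept_id=NULL, branch=CR): no match → kept, t2 columns NULL.
- plus 6 unmatched t2 row(s), each kept with NULL t1 columns.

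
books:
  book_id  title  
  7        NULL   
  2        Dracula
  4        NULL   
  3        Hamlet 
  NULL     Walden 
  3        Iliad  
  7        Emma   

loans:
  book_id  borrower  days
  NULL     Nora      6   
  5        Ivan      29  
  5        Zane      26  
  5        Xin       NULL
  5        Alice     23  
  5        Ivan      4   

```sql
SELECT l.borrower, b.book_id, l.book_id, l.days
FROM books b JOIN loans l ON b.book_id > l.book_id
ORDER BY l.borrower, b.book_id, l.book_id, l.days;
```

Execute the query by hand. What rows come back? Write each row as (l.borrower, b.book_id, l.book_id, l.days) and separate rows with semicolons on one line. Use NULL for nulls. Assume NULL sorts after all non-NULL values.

(Alice, 7, 5, 23); (Alice, 7, 5, 23); (Ivan, 7, 5, 4); (Ivan, 7, 5, 4); (Ivan, 7, 5, 29); (Ivan, 7, 5, 29); (Xin, 7, 5, NULL); (Xin, 7, 5, NULL); (Zane, 7, 5, 26); (Zane, 7, 5, 26)

INNER JOIN keeps only pairs where the ON condition holds.
Matching on b.book_id > l.book_id. A NULL in a compared column never satisfies the condition.
Matched pairs: 10.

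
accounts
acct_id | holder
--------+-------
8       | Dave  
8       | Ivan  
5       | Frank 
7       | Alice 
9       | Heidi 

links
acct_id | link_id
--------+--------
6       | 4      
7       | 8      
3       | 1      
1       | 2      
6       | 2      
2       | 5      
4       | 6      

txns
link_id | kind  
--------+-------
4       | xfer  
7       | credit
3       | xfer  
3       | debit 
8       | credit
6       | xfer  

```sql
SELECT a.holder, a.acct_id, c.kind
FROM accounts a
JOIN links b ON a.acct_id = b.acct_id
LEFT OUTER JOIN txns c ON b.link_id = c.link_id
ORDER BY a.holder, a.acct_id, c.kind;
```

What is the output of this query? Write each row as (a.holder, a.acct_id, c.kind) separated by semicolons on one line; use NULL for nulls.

Evaluate left to right. First `accounts a INNER JOIN links b` on acct_id: 1 row(s).
Then LEFT JOIN `txns c` on link_id: each of those 1 rows is kept; rows whose b.link_id has no match in c get NULL for c's columns.

(Alice, 7, credit)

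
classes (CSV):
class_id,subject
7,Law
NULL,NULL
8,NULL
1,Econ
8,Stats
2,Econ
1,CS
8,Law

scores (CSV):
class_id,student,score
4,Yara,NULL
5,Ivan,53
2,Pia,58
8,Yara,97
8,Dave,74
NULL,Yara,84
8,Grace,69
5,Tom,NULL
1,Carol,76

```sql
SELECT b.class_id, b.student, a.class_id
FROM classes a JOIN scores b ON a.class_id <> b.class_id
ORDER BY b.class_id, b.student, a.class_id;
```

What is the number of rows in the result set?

44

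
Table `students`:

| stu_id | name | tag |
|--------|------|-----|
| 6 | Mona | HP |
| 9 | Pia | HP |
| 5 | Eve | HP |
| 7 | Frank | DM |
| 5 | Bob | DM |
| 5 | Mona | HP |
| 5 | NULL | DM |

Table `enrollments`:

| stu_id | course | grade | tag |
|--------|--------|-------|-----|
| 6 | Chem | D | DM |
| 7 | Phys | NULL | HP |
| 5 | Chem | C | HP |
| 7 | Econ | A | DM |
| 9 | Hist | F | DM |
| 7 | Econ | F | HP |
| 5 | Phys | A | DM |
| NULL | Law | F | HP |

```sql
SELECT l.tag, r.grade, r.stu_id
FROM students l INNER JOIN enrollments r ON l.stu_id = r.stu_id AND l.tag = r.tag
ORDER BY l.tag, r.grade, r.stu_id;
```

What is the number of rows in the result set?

5

INNER JOIN keeps only pairs where the ON condition holds.
Matching on l.stu_id = r.stu_id AND l.tag = r.tag. A NULL in a compared column never satisfies the condition.
Matched pairs: 5.
Total: 5 rows.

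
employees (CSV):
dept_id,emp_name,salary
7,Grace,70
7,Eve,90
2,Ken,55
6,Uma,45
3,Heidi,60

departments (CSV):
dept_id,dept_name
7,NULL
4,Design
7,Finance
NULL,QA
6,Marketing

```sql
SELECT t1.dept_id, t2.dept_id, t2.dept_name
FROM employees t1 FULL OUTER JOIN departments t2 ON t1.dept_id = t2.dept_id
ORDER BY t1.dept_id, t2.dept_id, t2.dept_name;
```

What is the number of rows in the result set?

9

FULL OUTER JOIN keeps every row from both sides; unmatched rows get NULL for the other side's columns.
Matching on t1.dept_id = t2.dept_id. A NULL in a compared column never satisfies the condition.
Matched pairs: 5; unmatched t1 rows kept: 2; unmatched t2 rows kept: 2.
Total: 5 matched + 4 padded = 9 rows.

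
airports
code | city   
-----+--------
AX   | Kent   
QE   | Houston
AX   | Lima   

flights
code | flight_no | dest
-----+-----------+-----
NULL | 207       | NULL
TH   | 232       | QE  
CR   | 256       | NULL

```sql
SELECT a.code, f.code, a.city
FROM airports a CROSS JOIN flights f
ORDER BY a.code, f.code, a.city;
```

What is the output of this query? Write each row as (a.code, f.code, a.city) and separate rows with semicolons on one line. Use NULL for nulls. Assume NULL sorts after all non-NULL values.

(AX, CR, Kent); (AX, CR, Lima); (AX, TH, Kent); (AX, TH, Lima); (AX, NULL, Kent); (AX, NULL, Lima); (QE, CR, Houston); (QE, TH, Houston); (QE, NULL, Houston)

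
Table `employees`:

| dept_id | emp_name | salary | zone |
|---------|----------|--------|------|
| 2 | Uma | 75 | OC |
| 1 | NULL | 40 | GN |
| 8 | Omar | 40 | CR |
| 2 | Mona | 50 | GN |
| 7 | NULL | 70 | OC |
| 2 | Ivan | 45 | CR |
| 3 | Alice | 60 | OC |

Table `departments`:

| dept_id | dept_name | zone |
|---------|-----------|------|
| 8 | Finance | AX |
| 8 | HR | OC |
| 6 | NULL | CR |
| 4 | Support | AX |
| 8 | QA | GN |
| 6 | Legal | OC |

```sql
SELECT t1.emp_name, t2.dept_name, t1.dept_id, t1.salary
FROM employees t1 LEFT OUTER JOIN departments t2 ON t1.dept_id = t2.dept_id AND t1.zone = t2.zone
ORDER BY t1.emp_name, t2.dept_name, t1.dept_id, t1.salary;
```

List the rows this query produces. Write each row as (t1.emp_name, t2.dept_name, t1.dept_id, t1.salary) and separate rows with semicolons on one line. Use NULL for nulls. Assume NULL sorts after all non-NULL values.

(Alice, NULL, 3, 60); (Ivan, NULL, 2, 45); (Mona, NULL, 2, 50); (Omar, NULL, 8, 40); (Uma, NULL, 2, 75); (NULL, NULL, 1, 40); (NULL, NULL, 7, 70)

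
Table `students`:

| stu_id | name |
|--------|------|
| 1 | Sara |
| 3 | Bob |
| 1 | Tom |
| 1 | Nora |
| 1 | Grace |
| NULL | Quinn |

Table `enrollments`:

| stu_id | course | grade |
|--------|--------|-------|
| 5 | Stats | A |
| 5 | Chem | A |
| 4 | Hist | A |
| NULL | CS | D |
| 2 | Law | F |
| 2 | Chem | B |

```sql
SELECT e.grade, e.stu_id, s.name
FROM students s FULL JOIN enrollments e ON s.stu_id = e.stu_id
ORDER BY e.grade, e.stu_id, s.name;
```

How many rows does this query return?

FULL OUTER JOIN keeps every row from both sides; unmatched rows get NULL for the other side's columns.
Matching on s.stu_id = e.stu_id. A NULL in a compared column never satisfies the condition.
- s row (stu_id=1): no match → kept, e columns NULL.
- s row (stu_id=3): no match → kept, e columns NULL.
- s row (stu_id=1): no match → kept, e columns NULL.
- s row (stu_id=1): no match → kept, e columns NULL.
- s row (stu_id=1): no match → kept, e columns NULL.
- s row (stu_id=NULL): no match → kept, e columns NULL.
- 6 row(s) from e found no s partner → padded with NULL.
Total: 0 matched + 12 padded = 12 rows.

12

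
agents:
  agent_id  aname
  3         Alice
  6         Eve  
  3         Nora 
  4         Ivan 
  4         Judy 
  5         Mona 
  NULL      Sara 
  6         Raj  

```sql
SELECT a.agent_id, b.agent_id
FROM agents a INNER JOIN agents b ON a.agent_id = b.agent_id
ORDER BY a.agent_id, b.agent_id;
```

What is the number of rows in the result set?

INNER JOIN keeps only pairs where the ON condition holds.
Matching on a.agent_id = b.agent_id. A NULL in a compared column never satisfies the condition.
Matched pairs: 13.
Total: 13 rows.

13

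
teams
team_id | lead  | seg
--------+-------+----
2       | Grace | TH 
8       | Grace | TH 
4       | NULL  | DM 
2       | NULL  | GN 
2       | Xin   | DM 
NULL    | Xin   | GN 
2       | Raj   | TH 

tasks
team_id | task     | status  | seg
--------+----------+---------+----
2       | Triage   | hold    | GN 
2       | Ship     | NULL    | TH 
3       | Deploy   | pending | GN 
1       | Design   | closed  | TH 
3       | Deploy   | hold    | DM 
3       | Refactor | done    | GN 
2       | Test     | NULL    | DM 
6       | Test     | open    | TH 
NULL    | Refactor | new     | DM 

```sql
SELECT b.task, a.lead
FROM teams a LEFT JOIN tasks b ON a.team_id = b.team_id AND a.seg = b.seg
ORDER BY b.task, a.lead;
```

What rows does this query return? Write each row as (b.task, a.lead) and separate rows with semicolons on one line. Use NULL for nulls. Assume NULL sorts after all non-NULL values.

(Ship, Grace); (Ship, Raj); (Test, Xin); (Triage, NULL); (NULL, Grace); (NULL, Xin); (NULL, NULL)

LEFT JOIN keeps every row from `teams`; unmatched rows get NULL for `tasks`'s columns.
Matching on a.team_id = b.team_id AND a.seg = b.seg. A NULL in a compared column never satisfies the condition.
- a[0] team_id=2, seg=TH → 1 match(es) in b → 1 row(s).
- a[1] team_id=8, seg=TH → no match; kept with NULLs on the b side.
- a[2] team_id=4, seg=DM → no match; kept with NULLs on the b side.
- a[3] team_id=2, seg=GN → 1 match(es) in b → 1 row(s).
- a[4] team_id=2, seg=DM → 1 match(es) in b → 1 row(s).
- a[5] team_id=NULL, seg=GN → no match; kept with NULLs on the b side.
- a[6] team_id=2, seg=TH → 1 match(es) in b → 1 row(s).
After projecting and ordering:
b.task | a.lead
Ship | Grace
Ship | Raj
Test | Xin
Triage | NULL
NULL | Grace
NULL | Xin
NULL | NULL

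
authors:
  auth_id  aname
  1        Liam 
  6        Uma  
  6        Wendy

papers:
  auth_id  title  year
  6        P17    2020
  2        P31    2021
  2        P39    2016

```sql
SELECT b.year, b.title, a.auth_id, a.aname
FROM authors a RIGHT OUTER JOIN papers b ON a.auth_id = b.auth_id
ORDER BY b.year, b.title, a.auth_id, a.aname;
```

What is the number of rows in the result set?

4

RIGHT JOIN keeps every row from `papers`; unmatched rows get NULL for `authors`'s columns.
Matching on a.auth_id = b.auth_id.
Matched pairs: 2; unmatched b rows kept: 2.
Total: 2 matched + 2 padded = 4 rows.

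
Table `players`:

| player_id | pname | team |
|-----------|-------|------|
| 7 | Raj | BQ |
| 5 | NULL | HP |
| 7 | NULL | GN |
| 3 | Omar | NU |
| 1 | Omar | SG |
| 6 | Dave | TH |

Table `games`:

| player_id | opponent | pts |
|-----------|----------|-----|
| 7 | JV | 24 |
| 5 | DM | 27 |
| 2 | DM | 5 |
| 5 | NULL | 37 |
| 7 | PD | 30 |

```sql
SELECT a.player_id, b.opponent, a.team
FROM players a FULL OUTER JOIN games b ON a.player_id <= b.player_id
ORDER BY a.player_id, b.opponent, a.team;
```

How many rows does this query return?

FULL OUTER JOIN keeps every row from both sides; unmatched rows get NULL for the other side's columns.
Matching on a.player_id <= b.player_id.
Matched pairs: 19; unmatched a rows kept: 0; unmatched b rows kept: 0.
Total: 19 rows.

19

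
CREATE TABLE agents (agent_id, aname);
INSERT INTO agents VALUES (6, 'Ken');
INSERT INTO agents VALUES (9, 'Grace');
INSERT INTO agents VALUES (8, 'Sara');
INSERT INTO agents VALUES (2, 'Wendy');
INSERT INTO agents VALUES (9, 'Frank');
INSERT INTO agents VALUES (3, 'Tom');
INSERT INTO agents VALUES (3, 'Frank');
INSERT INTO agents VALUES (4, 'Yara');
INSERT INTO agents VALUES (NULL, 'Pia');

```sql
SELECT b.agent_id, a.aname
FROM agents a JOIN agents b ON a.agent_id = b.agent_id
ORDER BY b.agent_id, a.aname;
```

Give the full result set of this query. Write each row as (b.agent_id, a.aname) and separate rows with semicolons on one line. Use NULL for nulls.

INNER JOIN keeps only pairs where the ON condition holds.
Matching on a.agent_id = b.agent_id. A NULL in a compared column never satisfies the condition.
- a row (agent_id=6): matches 1 b row(s) → 1 output row(s).
- a row (agent_id=9): matches 2 b row(s) → 2 output row(s).
- a row (agent_id=8): matches 1 b row(s) → 1 output row(s).
- a row (agent_id=2): matches 1 b row(s) → 1 output row(s).
- a row (agent_id=9): matches 2 b row(s) → 2 output row(s).
- a row (agent_id=3): matches 2 b row(s) → 2 output row(s).
- a row (agent_id=3): matches 2 b row(s) → 2 output row(s).
- a row (agent_id=4): matches 1 b row(s) → 1 output row(s).
- a row (agent_id=NULL): no match → dropped.

(2, Wendy); (3, Frank); (3, Frank); (3, Tom); (3, Tom); (4, Yara); (6, Ken); (8, Sara); (9, Frank); (9, Frank); (9, Grace); (9, Grace)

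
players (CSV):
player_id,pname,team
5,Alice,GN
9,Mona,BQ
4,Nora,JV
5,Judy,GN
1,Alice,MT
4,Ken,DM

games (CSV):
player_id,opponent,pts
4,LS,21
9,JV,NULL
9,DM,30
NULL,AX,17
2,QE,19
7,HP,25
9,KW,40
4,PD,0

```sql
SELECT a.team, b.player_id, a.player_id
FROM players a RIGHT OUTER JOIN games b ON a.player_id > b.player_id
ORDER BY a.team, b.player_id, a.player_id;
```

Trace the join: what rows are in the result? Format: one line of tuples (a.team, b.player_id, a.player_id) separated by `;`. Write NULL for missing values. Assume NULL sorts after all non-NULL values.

RIGHT JOIN keeps every row from `games`; unmatched rows get NULL for `players`'s columns.
Matching on a.player_id > b.player_id. A NULL in a compared column never satisfies the condition.
Matched pairs: 12; unmatched b rows kept: 4.

(BQ, 2, 9); (BQ, 4, 9); (BQ, 4, 9); (BQ, 7, 9); (DM, 2, 4); (GN, 2, 5); (GN, 2, 5); (GN, 4, 5); (GN, 4, 5); (GN, 4, 5); (GN, 4, 5); (JV, 2, 4); (NULL, 9, NULL); (NULL, 9, NULL); (NULL, 9, NULL); (NULL, NULL, NULL)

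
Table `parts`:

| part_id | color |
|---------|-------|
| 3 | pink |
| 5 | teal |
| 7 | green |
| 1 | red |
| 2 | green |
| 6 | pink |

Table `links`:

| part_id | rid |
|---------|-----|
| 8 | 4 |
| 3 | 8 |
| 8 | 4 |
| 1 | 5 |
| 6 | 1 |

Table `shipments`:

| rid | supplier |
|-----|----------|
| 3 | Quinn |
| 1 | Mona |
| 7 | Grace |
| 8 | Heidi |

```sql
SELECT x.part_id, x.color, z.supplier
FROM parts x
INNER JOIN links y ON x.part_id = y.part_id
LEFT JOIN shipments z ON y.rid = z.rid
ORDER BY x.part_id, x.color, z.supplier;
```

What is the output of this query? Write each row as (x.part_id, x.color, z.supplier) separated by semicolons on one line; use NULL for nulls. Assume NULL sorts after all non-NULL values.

Step 1 — x INNER JOIN y on part_id → 3 row(s).
Then LEFT JOIN `shipments z` on rid: each of those 3 rows is kept; rows whose y.rid has no match in z get NULL for z's columns.

(1, red, NULL); (3, pink, Heidi); (6, pink, Mona)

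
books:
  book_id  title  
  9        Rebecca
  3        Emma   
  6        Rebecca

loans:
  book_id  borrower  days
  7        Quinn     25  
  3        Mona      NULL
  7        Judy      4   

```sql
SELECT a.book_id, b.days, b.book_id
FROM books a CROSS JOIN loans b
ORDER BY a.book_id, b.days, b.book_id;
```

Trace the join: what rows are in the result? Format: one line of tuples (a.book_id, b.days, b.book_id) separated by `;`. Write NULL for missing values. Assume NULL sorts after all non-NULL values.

(3, 4, 7); (3, 25, 7); (3, NULL, 3); (6, 4, 7); (6, 25, 7); (6, NULL, 3); (9, 4, 7); (9, 25, 7); (9, NULL, 3)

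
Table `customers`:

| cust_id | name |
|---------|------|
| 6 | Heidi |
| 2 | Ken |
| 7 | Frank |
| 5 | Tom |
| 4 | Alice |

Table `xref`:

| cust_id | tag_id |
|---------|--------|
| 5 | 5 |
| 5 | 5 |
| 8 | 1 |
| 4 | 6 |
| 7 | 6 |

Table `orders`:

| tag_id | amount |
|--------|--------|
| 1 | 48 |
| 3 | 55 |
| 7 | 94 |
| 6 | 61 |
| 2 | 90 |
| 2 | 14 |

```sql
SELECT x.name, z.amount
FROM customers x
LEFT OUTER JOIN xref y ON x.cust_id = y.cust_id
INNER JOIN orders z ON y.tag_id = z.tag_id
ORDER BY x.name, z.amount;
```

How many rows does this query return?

Joins associate left-to-right: customers LEFT JOIN xref on cust_id gives 6 intermediate row(s).
Then INNER JOIN `orders z` on tag_id: keep only rows whose y.tag_id appears in z.
Result: 2 row(s).

2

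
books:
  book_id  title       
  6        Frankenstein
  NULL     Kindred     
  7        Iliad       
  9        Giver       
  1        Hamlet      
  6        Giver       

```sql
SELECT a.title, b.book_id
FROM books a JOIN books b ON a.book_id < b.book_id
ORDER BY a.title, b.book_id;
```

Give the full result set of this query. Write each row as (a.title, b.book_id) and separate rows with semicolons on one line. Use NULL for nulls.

(Frankenstein, 7); (Frankenstein, 9); (Giver, 7); (Giver, 9); (Hamlet, 6); (Hamlet, 6); (Hamlet, 7); (Hamlet, 9); (Iliad, 9)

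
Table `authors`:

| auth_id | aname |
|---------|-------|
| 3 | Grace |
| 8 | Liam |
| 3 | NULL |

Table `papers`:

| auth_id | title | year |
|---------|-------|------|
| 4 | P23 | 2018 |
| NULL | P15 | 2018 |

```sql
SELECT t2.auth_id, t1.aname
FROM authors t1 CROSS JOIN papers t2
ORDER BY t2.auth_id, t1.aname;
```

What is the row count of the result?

CROSS JOIN pairs every row of `authors` with every row of `papers`: 3 × 2 = 6 rows.

6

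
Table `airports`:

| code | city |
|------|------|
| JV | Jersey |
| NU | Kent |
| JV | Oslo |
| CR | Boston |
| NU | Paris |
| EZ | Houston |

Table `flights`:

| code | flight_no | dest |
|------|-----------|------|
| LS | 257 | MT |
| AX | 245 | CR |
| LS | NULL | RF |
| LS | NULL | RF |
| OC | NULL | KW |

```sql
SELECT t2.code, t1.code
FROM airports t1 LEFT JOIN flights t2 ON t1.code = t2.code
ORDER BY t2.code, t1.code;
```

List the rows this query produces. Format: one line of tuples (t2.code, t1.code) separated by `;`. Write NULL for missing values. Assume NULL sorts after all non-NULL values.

LEFT JOIN keeps every row from `airports`; unmatched rows get NULL for `flights`'s columns.
Matching on t1.code = t2.code.
Matched pairs: 0; unmatched t1 rows kept: 6.

(NULL, CR); (NULL, EZ); (NULL, JV); (NULL, JV); (NULL, NU); (NULL, NU)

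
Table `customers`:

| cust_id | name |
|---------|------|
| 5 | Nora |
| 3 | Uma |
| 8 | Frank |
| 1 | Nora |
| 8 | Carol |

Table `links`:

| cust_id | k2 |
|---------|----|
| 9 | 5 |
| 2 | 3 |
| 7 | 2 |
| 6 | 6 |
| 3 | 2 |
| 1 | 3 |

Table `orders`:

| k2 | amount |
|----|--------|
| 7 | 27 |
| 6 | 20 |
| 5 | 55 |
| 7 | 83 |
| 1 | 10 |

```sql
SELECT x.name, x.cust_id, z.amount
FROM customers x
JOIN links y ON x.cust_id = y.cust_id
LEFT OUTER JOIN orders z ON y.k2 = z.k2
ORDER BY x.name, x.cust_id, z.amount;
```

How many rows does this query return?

Joins associate left-to-right: customers INNER JOIN links on cust_id gives 2 intermediate row(s).
Then LEFT JOIN `orders z` on k2: each of those 2 rows is kept; rows whose y.k2 has no match in z get NULL for z's columns.
Result: 2 row(s).

2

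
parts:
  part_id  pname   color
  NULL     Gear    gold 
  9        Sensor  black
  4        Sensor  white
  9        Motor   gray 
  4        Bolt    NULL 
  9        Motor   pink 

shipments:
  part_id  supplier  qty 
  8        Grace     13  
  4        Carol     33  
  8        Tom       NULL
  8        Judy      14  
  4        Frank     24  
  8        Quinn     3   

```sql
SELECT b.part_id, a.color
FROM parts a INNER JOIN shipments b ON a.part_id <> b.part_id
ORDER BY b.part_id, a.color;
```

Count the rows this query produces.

26

INNER JOIN keeps only pairs where the ON condition holds.
Matching on a.part_id <> b.part_id. A NULL in a compared column never satisfies the condition.
- a row (part_id=NULL): no match → dropped.
- a row (part_id=9): matches 6 b row(s) → 6 output row(s).
- a row (part_id=4): matches 4 b row(s) → 4 output row(s).
- a row (part_id=9): matches 6 b row(s) → 6 output row(s).
- a row (part_id=4): matches 4 b row(s) → 4 output row(s).
- a row (part_id=9): matches 6 b row(s) → 6 output row(s).
Total: 26 rows.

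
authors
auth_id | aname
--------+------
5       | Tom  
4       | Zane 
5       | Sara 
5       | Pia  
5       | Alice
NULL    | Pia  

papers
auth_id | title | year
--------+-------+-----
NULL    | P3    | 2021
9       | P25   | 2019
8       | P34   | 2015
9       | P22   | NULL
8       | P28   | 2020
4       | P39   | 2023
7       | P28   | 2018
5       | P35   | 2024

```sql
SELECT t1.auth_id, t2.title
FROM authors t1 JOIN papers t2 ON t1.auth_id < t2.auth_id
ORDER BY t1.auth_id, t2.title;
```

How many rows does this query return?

26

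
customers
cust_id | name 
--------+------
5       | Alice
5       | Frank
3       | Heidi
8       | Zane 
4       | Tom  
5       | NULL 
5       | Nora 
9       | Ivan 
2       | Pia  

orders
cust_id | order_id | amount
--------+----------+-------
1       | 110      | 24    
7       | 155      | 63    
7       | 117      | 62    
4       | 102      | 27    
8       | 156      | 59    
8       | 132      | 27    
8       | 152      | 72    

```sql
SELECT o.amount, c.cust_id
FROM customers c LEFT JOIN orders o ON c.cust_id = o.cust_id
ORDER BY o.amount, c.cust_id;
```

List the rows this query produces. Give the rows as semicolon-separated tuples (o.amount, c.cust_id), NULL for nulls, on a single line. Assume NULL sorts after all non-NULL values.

LEFT JOIN keeps every row from `customers`; unmatched rows get NULL for `orders`'s columns.
Matching on c.cust_id = o.cust_id.
- c row (cust_id=5): no match → kept, o columns NULL.
- c row (cust_id=5): no match → kept, o columns NULL.
- c row (cust_id=3): no match → kept, o columns NULL.
- c row (cust_id=8): matches 3 o row(s) → 3 output row(s).
- c row (cust_id=4): matches 1 o row(s) → 1 output row(s).
- c row (cust_id=5): no match → kept, o columns NULL.
- c row (cust_id=5): no match → kept, o columns NULL.
- c row (cust_id=9): no match → kept, o columns NULL.
- c row (cust_id=2): no match → kept, o columns NULL.

(27, 4); (27, 8); (59, 8); (72, 8); (NULL, 2); (NULL, 3); (NULL, 5); (NULL, 5); (NULL, 5); (NULL, 5); (NULL, 9)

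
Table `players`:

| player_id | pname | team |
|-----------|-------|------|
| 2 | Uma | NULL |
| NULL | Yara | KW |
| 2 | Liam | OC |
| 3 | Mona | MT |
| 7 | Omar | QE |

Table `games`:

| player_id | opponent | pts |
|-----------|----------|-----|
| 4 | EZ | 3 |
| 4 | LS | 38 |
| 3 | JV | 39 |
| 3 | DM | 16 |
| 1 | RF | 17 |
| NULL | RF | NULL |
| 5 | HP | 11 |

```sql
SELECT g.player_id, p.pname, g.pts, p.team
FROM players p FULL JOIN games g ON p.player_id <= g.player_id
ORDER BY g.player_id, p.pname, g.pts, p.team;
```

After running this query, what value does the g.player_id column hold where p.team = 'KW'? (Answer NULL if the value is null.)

NULL

FULL OUTER JOIN keeps every row from both sides; unmatched rows get NULL for the other side's columns.
Matching on p.player_id <= g.player_id. A NULL in a compared column never satisfies the condition.
Matched pairs: 15; unmatched p rows kept: 2; unmatched g rows kept: 2.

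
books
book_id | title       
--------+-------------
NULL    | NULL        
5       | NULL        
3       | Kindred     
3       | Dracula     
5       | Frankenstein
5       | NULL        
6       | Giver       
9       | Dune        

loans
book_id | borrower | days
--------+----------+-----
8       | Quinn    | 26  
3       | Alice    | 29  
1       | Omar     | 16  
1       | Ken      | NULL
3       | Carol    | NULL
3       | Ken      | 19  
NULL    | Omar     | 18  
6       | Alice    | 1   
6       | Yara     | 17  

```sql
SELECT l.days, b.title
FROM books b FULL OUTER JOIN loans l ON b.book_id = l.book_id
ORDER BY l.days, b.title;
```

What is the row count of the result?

17

FULL OUTER JOIN keeps every row from both sides; unmatched rows get NULL for the other side's columns.
Matching on b.book_id = l.book_id. A NULL in a compared column never satisfies the condition.
- b row (book_id=NULL): no match → kept, l columns NULL.
- b row (book_id=5): no match → kept, l columns NULL.
- b row (book_id=3): matches 3 l row(s) → 3 output row(s).
- b row (book_id=3): matches 3 l row(s) → 3 output row(s).
- b row (book_id=5): no match → kept, l columns NULL.
- b row (book_id=5): no match → kept, l columns NULL.
- b row (book_id=6): matches 2 l row(s) → 2 output row(s).
- b row (book_id=9): no match → kept, l columns NULL.
- 4 row(s) from l found no b partner → padded with NULL.
Total: 8 matched + 9 padded = 17 rows.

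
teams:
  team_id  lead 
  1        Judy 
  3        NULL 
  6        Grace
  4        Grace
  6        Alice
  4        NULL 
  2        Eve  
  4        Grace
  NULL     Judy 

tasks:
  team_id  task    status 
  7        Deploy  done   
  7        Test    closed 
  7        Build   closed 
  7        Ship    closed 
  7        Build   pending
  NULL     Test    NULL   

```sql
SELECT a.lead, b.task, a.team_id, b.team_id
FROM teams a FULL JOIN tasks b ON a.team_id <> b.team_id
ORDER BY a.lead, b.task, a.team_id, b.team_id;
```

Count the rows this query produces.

42

FULL OUTER JOIN keeps every row from both sides; unmatched rows get NULL for the other side's columns.
Matching on a.team_id <> b.team_id. A NULL in a compared column never satisfies the condition.
- a row (team_id=1): matches 5 b row(s) → 5 output row(s).
- a row (team_id=3): matches 5 b row(s) → 5 output row(s).
- a row (team_id=6): matches 5 b row(s) → 5 output row(s).
- a row (team_id=4): matches 5 b row(s) → 5 output row(s).
- a row (team_id=6): matches 5 b row(s) → 5 output row(s).
- a row (team_id=4): matches 5 b row(s) → 5 output row(s).
- a row (team_id=2): matches 5 b row(s) → 5 output row(s).
- a row (team_id=4): matches 5 b row(s) → 5 output row(s).
- a row (team_id=NULL): no match → kept, b columns NULL.
- 1 row(s) from b found no a partner → padded with NULL.
Total: 40 matched + 2 padded = 42 rows.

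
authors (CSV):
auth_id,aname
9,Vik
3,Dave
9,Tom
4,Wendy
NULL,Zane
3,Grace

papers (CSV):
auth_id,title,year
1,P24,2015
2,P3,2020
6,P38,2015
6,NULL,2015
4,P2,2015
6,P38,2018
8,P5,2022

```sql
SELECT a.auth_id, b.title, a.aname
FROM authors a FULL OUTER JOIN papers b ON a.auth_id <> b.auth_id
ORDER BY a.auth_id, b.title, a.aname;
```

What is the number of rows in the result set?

FULL OUTER JOIN keeps every row from both sides; unmatched rows get NULL for the other side's columns.
Matching on a.auth_id <> b.auth_id. A NULL in a compared column never satisfies the condition.
- a[0] auth_id=9 → 7 match(es) in b → 7 row(s).
- a[1] auth_id=3 → 7 match(es) in b → 7 row(s).
- a[2] auth_id=9 → 7 match(es) in b → 7 row(s).
- a[3] auth_id=4 → 6 match(es) in b → 6 row(s).
- a[4] auth_id=NULL → no match; kept with NULLs on the b side.
- a[5] auth_id=3 → 7 match(es) in b → 7 row(s).
Total: 34 matched + 1 padded = 35 rows.

35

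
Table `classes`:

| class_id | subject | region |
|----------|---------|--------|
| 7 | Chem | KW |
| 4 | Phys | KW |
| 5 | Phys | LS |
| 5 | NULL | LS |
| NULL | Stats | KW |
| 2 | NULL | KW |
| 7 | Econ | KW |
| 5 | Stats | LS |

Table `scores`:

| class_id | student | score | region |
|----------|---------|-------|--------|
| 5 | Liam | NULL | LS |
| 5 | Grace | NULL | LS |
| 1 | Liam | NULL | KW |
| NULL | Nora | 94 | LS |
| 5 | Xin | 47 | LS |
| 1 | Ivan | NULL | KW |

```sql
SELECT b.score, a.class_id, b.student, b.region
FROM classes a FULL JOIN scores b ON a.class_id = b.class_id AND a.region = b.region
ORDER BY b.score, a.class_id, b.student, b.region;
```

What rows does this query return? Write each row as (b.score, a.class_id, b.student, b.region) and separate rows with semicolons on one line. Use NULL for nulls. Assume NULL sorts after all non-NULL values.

FULL OUTER JOIN keeps every row from both sides; unmatched rows get NULL for the other side's columns.
Matching on a.class_id = b.class_id AND a.region = b.region. A NULL in a compared column never satisfies the condition.
Matched pairs: 9; unmatched a rows kept: 5; unmatched b rows kept: 3.

(47, 5, Xin, LS); (47, 5, Xin, LS); (47, 5, Xin, LS); (94, NULL, Nora, LS); (NULL, 2, NULL, NULL); (NULL, 4, NULL, NULL); (NULL, 5, Grace, LS); (NULL, 5, Grace, LS); (NULL, 5, Grace, LS); (NULL, 5, Liam, LS); (NULL, 5, Liam, LS); (NULL, 5, Liam, LS); (NULL, 7, NULL, NULL); (NULL, 7, NULL, NULL); (NULL, NULL, Ivan, KW); (NULL, NULL, Liam, KW); (NULL, NULL, NULL, NULL)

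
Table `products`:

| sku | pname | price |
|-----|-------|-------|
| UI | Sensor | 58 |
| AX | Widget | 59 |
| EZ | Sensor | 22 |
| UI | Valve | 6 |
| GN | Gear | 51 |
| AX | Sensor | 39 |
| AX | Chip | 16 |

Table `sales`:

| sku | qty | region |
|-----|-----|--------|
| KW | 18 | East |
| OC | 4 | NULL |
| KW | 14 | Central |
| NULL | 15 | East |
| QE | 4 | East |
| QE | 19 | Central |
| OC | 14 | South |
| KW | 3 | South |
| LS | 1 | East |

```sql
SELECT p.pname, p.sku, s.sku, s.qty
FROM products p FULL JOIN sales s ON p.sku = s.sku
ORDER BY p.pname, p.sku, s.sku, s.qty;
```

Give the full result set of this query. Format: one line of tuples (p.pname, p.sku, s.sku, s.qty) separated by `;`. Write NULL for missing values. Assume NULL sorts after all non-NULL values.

FULL OUTER JOIN keeps every row from both sides; unmatched rows get NULL for the other side's columns.
Matching on p.sku = s.sku. A NULL in a compared column never satisfies the condition.
- p row (sku=UI): no match → kept, s columns NULL.
- p row (sku=AX): no match → kept, s columns NULL.
- p row (sku=EZ): no match → kept, s columns NULL.
- p row (sku=UI): no match → kept, s columns NULL.
- p row (sku=GN): no match → kept, s columns NULL.
- p row (sku=AX): no match → kept, s columns NULL.
- p row (sku=AX): no match → kept, s columns NULL.
- plus 9 unmatched s row(s), each kept with NULL p columns.

(Chip, AX, NULL, NULL); (Gear, GN, NULL, NULL); (Sensor, AX, NULL, NULL); (Sensor, EZ, NULL, NULL); (Sensor, UI, NULL, NULL); (Valve, UI, NULL, NULL); (Widget, AX, NULL, NULL); (NULL, NULL, KW, 3); (NULL, NULL, KW, 14); (NULL, NULL, KW, 18); (NULL, NULL, LS, 1); (NULL, NULL, OC, 4); (NULL, NULL, OC, 14); (NULL, NULL, QE, 4); (NULL, NULL, QE, 19); (NULL, NULL, NULL, 15)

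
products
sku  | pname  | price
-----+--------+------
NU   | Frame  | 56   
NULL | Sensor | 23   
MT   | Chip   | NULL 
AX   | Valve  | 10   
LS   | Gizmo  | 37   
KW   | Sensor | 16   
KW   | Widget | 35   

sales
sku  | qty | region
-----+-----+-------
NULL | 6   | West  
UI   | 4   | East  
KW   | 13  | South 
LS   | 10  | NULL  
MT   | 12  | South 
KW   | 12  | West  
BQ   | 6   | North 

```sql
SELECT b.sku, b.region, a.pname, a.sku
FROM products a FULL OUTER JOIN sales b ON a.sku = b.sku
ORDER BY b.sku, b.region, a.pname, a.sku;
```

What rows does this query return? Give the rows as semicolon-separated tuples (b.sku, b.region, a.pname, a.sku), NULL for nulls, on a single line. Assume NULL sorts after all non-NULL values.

(BQ, North, NULL, NULL); (KW, South, Sensor, KW); (KW, South, Widget, KW); (KW, West, Sensor, KW); (KW, West, Widget, KW); (LS, NULL, Gizmo, LS); (MT, South, Chip, MT); (UI, East, NULL, NULL); (NULL, West, NULL, NULL); (NULL, NULL, Frame, NU); (NULL, NULL, Sensor, NULL); (NULL, NULL, Valve, AX)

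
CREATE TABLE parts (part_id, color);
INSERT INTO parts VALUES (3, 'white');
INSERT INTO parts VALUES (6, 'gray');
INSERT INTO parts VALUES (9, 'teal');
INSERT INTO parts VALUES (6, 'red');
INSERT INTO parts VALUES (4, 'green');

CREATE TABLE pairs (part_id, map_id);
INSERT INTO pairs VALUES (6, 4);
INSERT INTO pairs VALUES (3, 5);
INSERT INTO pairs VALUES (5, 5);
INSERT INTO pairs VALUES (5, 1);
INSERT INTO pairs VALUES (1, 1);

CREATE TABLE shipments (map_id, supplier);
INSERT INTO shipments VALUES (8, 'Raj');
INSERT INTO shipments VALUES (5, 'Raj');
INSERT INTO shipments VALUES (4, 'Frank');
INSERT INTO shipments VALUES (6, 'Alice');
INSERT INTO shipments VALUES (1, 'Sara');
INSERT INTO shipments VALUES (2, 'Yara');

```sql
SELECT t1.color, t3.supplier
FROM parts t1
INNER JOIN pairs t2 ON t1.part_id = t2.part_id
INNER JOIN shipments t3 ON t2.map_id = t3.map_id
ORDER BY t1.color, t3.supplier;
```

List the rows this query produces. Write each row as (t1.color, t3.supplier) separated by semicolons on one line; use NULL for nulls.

(gray, Frank); (red, Frank); (white, Raj)

Step 1 — t1 INNER JOIN t2 on part_id → 3 row(s).
Then INNER JOIN `shipments t3` on map_id: keep only rows whose t2.map_id appears in t3.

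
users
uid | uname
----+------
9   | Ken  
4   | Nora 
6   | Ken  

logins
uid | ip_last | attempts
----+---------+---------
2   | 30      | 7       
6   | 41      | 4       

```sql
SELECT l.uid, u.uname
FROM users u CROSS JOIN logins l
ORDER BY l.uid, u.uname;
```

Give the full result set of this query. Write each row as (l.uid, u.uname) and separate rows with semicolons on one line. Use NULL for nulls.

(2, Ken); (2, Ken); (2, Nora); (6, Ken); (6, Ken); (6, Nora)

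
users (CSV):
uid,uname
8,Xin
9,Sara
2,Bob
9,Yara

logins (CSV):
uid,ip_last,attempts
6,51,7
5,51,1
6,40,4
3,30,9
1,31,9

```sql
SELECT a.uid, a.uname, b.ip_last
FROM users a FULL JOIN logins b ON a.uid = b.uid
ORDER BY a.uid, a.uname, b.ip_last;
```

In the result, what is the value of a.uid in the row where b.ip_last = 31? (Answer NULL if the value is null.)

NULL

FULL OUTER JOIN keeps every row from both sides; unmatched rows get NULL for the other side's columns.
Matching on a.uid = b.uid.
- a row (uid=8): no match → kept, b columns NULL.
- a row (uid=9): no match → kept, b columns NULL.
- a row (uid=2): no match → kept, b columns NULL.
- a row (uid=9): no match → kept, b columns NULL.
- 5 b row(s) had no a match → kept, a columns NULL.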